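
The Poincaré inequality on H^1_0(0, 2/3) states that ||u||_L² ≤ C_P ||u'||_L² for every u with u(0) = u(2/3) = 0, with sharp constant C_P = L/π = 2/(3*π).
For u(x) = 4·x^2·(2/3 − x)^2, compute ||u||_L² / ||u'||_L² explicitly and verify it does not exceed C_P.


||u||_L² / ||u'||_L² = sqrt(3)/9 < C_P = 2/(3*π).

u(x) = 4·x^2·(2/3 − x)^2, so u'(x) = 16*x*(3*x - 2)*(3*x - 1)/9.
u(x) = 4·x^2·(2/3 − x)^2 vanishes at x = 0 and x = 2/3, so u ∈ H^1_0(0, 2/3). Differentiate via the product rule and integrate the resulting polynomials term by term.
  ∫_0^2/3 u² dx = ∫_0^2/3 (16*x^8 - 128*x^7/3 + 128*x^6/3 - 512*x^5/27 + 256*x^4/81) dx. Term by term:
    ∫_0^2/3 16*x^8 dx = 8192/177147;  ∫_0^2/3 -128*x^7/3 dx = -4096/19683;  ∫_0^2/3 128*x^6/3 dx = 16384/45927;
    ∫_0^2/3 -512*x^5/27 dx = -16384/59049;  ∫_0^2/3 256*x^4/81 dx = 8192/98415.
  Sum: 8192/177147 − 4096/19683 + 16384/45927 − 16384/59049 + 8192/98415 = 4096/6200145.
  ∫_0^2/3 (u')² dx = ∫_0^2/3 (256*x^6 - 512*x^5 + 3328*x^4/9 - 1024*x^3/9 + 1024*x^2/81) dx. Term by term:
    ∫_0^2/3 256*x^6 dx = 32768/15309;  ∫_0^2/3 -512*x^5 dx = -16384/2187;  ∫_0^2/3 3328*x^4/9 dx = 106496/10935;
    ∫_0^2/3 -1024*x^3/9 dx = -4096/729;  ∫_0^2/3 1024*x^2/81 dx = 8192/6561.
  Sum: 32768/15309 − 16384/2187 + 106496/10935 − 4096/729 + 8192/6561 = 4096/229635.
∫_0^2/3 u² dx = 4096/6200145, so ||u||_L² = 64*sqrt(105)/25515.
∫_0^2/3 (u')² dx = 4096/229635, so ||u'||_L² = 64*sqrt(35)/2835.
Ratio ||u||_L² / ||u'||_L² = sqrt(3)/9.
Sharp Poincaré constant on H^1_0(0, 2/3) is C_P = L/π = 2/(3*π), achieved by sin(3*π/2·x).
A polynomial bump cannot attain the sharp Poincaré constant (only the first sine eigenfunction does), so the ratio is strictly less than C_P, consistent with ||u||_L² ≤ C_P ||u'||_L².


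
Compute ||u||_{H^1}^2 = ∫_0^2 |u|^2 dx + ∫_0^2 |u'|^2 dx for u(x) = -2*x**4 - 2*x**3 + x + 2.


||u||_{H^1}^2 = 867694/315

The H^1 norm (squared) on an interval (0, L) is
  ||u||_{H^1}^2 = ∫_0^L u(x)^2 dx + ∫_0^L u'(x)^2 dx.
Compute u'(x) = -8*x**3 - 6*x**2 + 1.
Then u(x)^2 = 4*x**8 + 8*x**7 + 4*x**6 - 4*x**5 - 12*x**4 - 8*x**3 + x**2 + 4*x + 4 and u'(x)^2 = 64*x**6 + 96*x**5 + 36*x**4 - 16*x**3 - 12*x**2 + 1.
Integrate each monomial from 0 to 2 using ∫_0^2 c·x^n dx = c·2^(n+1)/(n+1):
  ∫_0^2 u(x)^2 dx = ∫_0^2 (4*x^8 + 8*x^7 + 4*x^6 - 4*x^5 - 12*x^4 - 8*x^3 + x^2 + 4*x + 4) dx. Term by term:
    ∫_0^2 4*x^8 dx = 2048/9;  ∫_0^2 8*x^7 dx = 256;  ∫_0^2 4*x^6 dx = 512/7;
    ∫_0^2 -4*x^5 dx = -128/3;  ∫_0^2 -12*x^4 dx = -384/5;  ∫_0^2 -8*x^3 dx = -32;
    ∫_0^2 x^2 dx = 8/3;  ∫_0^2 4*x dx = 8;  ∫_0^2 4 dx = 8.
  Sum: 2048/9 + 256 + 512/7 − 128/3 − 384/5 − 32 + 8/3 + 8 + 8 = 133528/315.
  ∫_0^2 u'(x)^2 dx = ∫_0^2 (64*x^6 + 96*x^5 + 36*x^4 - 16*x^3 - 12*x^2 + 1) dx. Term by term:
    ∫_0^2 64*x^6 dx = 8192/7;  ∫_0^2 96*x^5 dx = 1024;  ∫_0^2 36*x^4 dx = 1152/5;
    ∫_0^2 -16*x^3 dx = -64;  ∫_0^2 -12*x^2 dx = -32;  ∫_0^2 1 dx = 2.
  Sum: 8192/7 + 1024 + 1152/5 − 64 − 32 + 2 = 81574/35.
Adding: ||u||_{H^1}^2 = 133528/315 + 81574/35 = 867694/315.


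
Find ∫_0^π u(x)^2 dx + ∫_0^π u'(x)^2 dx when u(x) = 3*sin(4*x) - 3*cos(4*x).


||u||_{H^1(0,π)}^2 = 153*π

u'(x) = 12*sin(4*x) + 12*cos(4*x).
Expand u² and (u')² and integrate term by term on (0, π), using: for integers n ≥ 1, ∫_0^π sin²(nx) dx = ∫_0^π cos²(nx) dx = π/2; for n ≠ n', ∫_0^π sin(nx)sin(n'x) dx = ∫_0^π cos(nx)cos(n'x) dx = 0; and by product-to-sum, ∫_0^π sin(nx)cos(n'x) dx = ½∫_0^π [sin((n+n')x) + sin((n−n')x)] dx, which is 0 when n+n' is even and 2n/(n²−n'²) when n+n' is odd (it need not vanish on (0, π)).
  u² squared terms: (-3)²·∫cos(4x)² dx = 9·π/2 = 9*π/2;  (3)²·∫sin(4x)² dx = 9·π/2 = 9*π/2.
  u² cross terms: 2·(-3)·(3)·∫cos(4x)·sin(4x) dx = -18·(0) = 0.
  So ∫_0^π u² dx = 9*π/2 + 9*π/2 + 0 = 9*π.
  (u')² squared terms: (12)²·∫cos(4x)² dx = 144·π/2 = 72*π;  (12)²·∫sin(4x)² dx = 144·π/2 = 72*π.
  (u')² cross terms: 2·(12)·(12)·∫cos(4x)·sin(4x) dx = 288·(0) = 0.
  So ∫_0^π (u')² dx = 72*π + 72*π + 0 = 144*π.
||u||_{H^1}^2 = (9*π) + (144*π) = 153*π.


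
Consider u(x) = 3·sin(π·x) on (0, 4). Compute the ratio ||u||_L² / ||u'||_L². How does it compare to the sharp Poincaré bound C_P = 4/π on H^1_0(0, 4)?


||u||_L² / ||u'||_L² = 1/π < C_P = 4/π.

u(x) = 3·sin(π·x), so u'(x) = 3*π*cos(π*x).
Writing u(x) = A·sin(kπx/L) with A = 3 and k = 4, use ∫_0^L sin²(kπx/L) dx = L/2 and ∫_0^L cos²(kπx/L) dx = L/2.
u² = 9·sin²(π·x) and (u')² = 9*π^2·cos²(π·x), and each of sin², cos² integrates to L/2 = 2 over (0, 4).
∫_0^4 u² dx = 18, so ||u||_L² = 3*sqrt(2).
∫_0^4 (u')² dx = 18*π^2, so ||u'||_L² = 3*sqrt(2)*π.
Ratio ||u||_L² / ||u'||_L² = 1/π.
Sharp Poincaré constant on H^1_0(0, 4) is C_P = L/π = 4/π, achieved by sin(π/4·x).
This is the k = 4 harmonic; the ratio L/(kπ) is strictly less than C_P = L/π, consistent with the sharp inequality ||u||_L² ≤ C_P ||u'||_L².


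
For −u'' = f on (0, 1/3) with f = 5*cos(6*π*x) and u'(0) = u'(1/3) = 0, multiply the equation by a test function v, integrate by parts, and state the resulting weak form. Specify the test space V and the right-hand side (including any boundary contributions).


V = H^1(0, 1/3) (no boundary constraint on v; u is determined up to an additive constant); weak form: ∫_0^1/3 u'v' dx = ∫_0^1/3 (5*cos(6*π*x)) v dx for all v ∈ V.

Multiply both sides by a test function v and integrate from 0 to 1/3:
  ∫_0^1/3 −u''(x) v(x) dx = ∫_0^1/3 f(x) v(x) dx.
Integrate the LHS by parts once:
  ∫_0^1/3 −u'' v dx = −[u'(x) v(x)]_0^1/3 + ∫_0^1/3 u'(x) v'(x) dx.
Thus ∫_0^1/3 u'(x) v'(x) dx = ∫_0^1/3 f(x) v(x) dx + [u'(x) v(x)]_0^1/3.
Choose V so that boundary terms are either known or forced to vanish.
u has homogeneous Neumann: u'(0) = u'(1/3) = 0. So [u' v]_0^1/3 = 0·v(1/3) − 0·v(0) = 0 for any v; take V = H^1(0, 1/3).
Weak formulation: find u (satisfying any essential BC) such that ∫_0^1/3 u'(x) v'(x) dx = ∫_0^1/3 f v dx for all v ∈ V (homogeneous Neumann, so boundary terms vanish).
Substituting f(x) = 5*cos(6*π*x), the right-hand side is ∫_0^1/3 (5*cos(6*π*x)) v dx.
Compatibility check (pure Neumann): taking v ≡ 1 ∈ V gives 0 = ∫_0^1/3 f dx + (0) − (0), i.e. ∫_0^1/3 f dx must equal u'(0) − u'(1/3) = 0. Indeed ∫_0^1/3 (5*cos(6*π*x)) dx = 0, so the data are compatible. The solution is then unique only up to an additive constant (fix it e.g. by requiring ∫_0^1/3 u dx = 0).


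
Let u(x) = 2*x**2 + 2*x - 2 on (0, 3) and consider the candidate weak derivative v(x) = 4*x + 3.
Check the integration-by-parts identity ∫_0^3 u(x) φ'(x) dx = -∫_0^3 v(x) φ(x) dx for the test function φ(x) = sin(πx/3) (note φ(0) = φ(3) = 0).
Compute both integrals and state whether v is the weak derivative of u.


LHS = -48/π, RHS = -54/π. No, v is not the weak derivative of u.

u(x) = 2*x**2 + 2*x - 2, classical derivative u'(x) = 4*x + 2.
φ(x) = sin(πx/3), so φ'(x) = π*cos(π*x/3)/3.
Note φ(0) = φ(3) = 0, so the boundary term u·φ vanishes.
LHS = ∫_0^3 u(x) φ'(x) dx = ∫_0^3 (2*π*x^2*cos(π*x/3)/3 + 2*π*x*cos(π*x/3)/3 - 2*π*cos(π*x/3)/3) dx. Term by term:
  ∫_0^3 -2*π*cos(π*x/3)/3 dx = 0;  ∫_0^3 2*π*x*cos(π*x/3)/3 dx = -12/π;  ∫_0^3 2*π*x^2*cos(π*x/3)/3 dx = -36/π.
Sum: 0 − 12/π − 36/π = -48/π.
So LHS = -48/π.
∫_0^3 v(x) φ(x) dx = ∫_0^3 (4*x*sin(π*x/3) + 3*sin(π*x/3)) dx. Term by term:
  ∫_0^3 3*sin(π*x/3) dx = 18/π;  ∫_0^3 4*x*sin(π*x/3) dx = 36/π.
Sum: 18/π + 36/π = 54/π.
So RHS = -∫_0^3 v(x) φ(x) dx = -54/π.
LHS − RHS = 6/π ≠ 0, so the identity fails.
(For a valid weak derivative the identity must hold for EVERY test function, in particular this one. The failure shows v is NOT the weak derivative of u.)
Correct weak derivative would be u'(x) = 4*x + 2.


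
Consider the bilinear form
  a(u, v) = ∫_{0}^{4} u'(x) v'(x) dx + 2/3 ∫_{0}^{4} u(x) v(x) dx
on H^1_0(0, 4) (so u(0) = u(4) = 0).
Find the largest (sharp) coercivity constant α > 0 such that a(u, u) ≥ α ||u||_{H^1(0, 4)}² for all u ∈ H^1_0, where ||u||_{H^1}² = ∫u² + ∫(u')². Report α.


α = (π^2 + 32/3)/(π^2 + 16)

Coercivity of a(·,·) on H^1_0(0, 4) means a(u, u) ≥ α ||u||_{H^1}² for every u ∈ H^1_0.
The interval has length L = 4, and Poincaré/coercivity depend only on L. Here a(u, u) = ∫(u')² + (2/3)·∫u².
Here 0 < c = 2/3 < 1. The condition a(u,u) ≥ α||u||_{H^1}² reads (1−α)∫(u')² ≥ (α−c)∫u². Any admissible α is ≤ 1 (rapidly oscillating u have ∫u²/∫(u')² → 0), and α = 1 would force 0 ≥ (1−c)∫u², impossible since c < 1; so 1−α > 0. By the sharp Poincaré inequality on H^1_0 of an interval of length L, ∫(u')² ≥ (π/L)²∫u² with equality for the first sine mode sin(π(x−x₀)/L) (x₀ the left endpoint), so the inequality holds for all u iff (1−α)(π/L)² ≥ α − c, i.e. α ≤ ((π/L)² + c)/((π/L)² + 1) = (1 + c(L/π)²)/(1 + (L/π)²). With (π/L)² = π^2/16 and c = 2/3, the largest admissible constant is α = ((π/L)² + c)/((π/L)² + 1).
Simplifying, α = (π^2 + 32/3)/(π^2 + 16).


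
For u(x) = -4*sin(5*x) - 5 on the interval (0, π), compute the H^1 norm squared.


||u||_{H^1(0,π)}^2 = 16 + 233*π

u'(x) = -20*cos(5*x).
Expand u² and (u')² and integrate term by term on (0, π), using: for integers n ≥ 1, ∫_0^π sin²(nx) dx = ∫_0^π cos²(nx) dx = π/2; for n ≠ n', ∫_0^π sin(nx)sin(n'x) dx = ∫_0^π cos(nx)cos(n'x) dx = 0; and by product-to-sum, ∫_0^π sin(nx)cos(n'x) dx = ½∫_0^π [sin((n+n')x) + sin((n−n')x)] dx, which is 0 when n+n' is even and 2n/(n²−n'²) when n+n' is odd (it need not vanish on (0, π)). For the constant mode: ∫_0^π 1 dx = π, ∫_0^π cos(nx) dx = 0, ∫_0^π sin(nx) dx = (1−(−1)^n)/n.
  u² squared terms: (-5)²·∫1 dx = 25·π = 25*π;  (-4)²·∫sin(5x)² dx = 16·π/2 = 8*π.
  u² cross terms: 2·(-5)·(-4)·∫1·sin(5x) dx = 40·(2/5) = 16.
  So ∫_0^π u² dx = 25*π + 8*π + 16 = 16 + 33*π.
  (u')² squared terms: (-20)²·∫cos(5x)² dx = 400·π/2 = 200*π.
  So ∫_0^π (u')² dx = 200*π.
||u||_{H^1}^2 = (16 + 33*π) + (200*π) = 16 + 233*π.


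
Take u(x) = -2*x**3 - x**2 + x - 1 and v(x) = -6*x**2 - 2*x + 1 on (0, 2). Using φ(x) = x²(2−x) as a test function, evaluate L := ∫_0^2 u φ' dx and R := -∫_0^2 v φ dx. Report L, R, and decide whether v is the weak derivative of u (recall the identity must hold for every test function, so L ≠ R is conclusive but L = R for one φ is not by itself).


LHS = 44/3, RHS = 44/3. Yes, v = u' weakly.

u(x) = -2*x**3 - x**2 + x - 1, classical derivative u'(x) = -6*x**2 - 2*x + 1.
φ(x) = x²(2−x), so φ'(x) = x*(4 - 3*x).
Note φ(0) = φ(2) = 0, so the boundary term u·φ vanishes.
LHS = ∫_0^2 u(x) φ'(x) dx = ∫_0^2 (6*x^5 - 5*x^4 - 7*x^3 + 7*x^2 - 4*x) dx. Term by term:
  ∫_0^2 6*x^5 dx = 64;  ∫_0^2 -5*x^4 dx = -32;  ∫_0^2 -7*x^3 dx = -28;
  ∫_0^2 7*x^2 dx = 56/3;  ∫_0^2 -4*x dx = -8.
Sum: 64 − 32 − 28 + 56/3 − 8 = 44/3.
So LHS = 44/3.
∫_0^2 v(x) φ(x) dx = ∫_0^2 (6*x^5 - 10*x^4 - 5*x^3 + 2*x^2) dx. Term by term:
  ∫_0^2 6*x^5 dx = 64;  ∫_0^2 -10*x^4 dx = -64;  ∫_0^2 -5*x^3 dx = -20;
  ∫_0^2 2*x^2 dx = 16/3.
Sum: 64 − 64 − 20 + 16/3 = -44/3.
So RHS = -∫_0^2 v(x) φ(x) dx = 44/3.
LHS = RHS, so the identity holds for this test φ.
Moreover u is smooth here and v(x) = u'(x) = -6*x**2 - 2*x + 1 pointwise, so the identity holds for every test function. Hence v is the weak derivative of u.


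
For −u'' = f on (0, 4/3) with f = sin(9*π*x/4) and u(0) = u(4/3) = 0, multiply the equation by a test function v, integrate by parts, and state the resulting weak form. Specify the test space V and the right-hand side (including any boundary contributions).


V = H^1_0(0, 4/3) (so v(0) = v(4/3) = 0); weak form: ∫_0^4/3 u'v' dx = ∫_0^4/3 (sin(9*π*x/4)) v dx for all v ∈ V.

Multiply both sides by a test function v and integrate from 0 to 4/3:
  ∫_0^4/3 −u''(x) v(x) dx = ∫_0^4/3 f(x) v(x) dx.
Integrate the LHS by parts once:
  ∫_0^4/3 −u'' v dx = −[u'(x) v(x)]_0^4/3 + ∫_0^4/3 u'(x) v'(x) dx.
Thus ∫_0^4/3 u'(x) v'(x) dx = ∫_0^4/3 f(x) v(x) dx + [u'(x) v(x)]_0^4/3.
Choose V so that boundary terms are either known or forced to vanish.
u is Dirichlet: u(0) = u(4/3) = 0. Let V = H^1_0(0, 4/3); then v(0) = v(4/3) = 0, and [u' v]_0^4/3 = 0.
Weak formulation: find u (satisfying any essential BC) such that ∫_0^4/3 u'(x) v'(x) dx = ∫_0^4/3 f v dx for all v ∈ V.
Substituting f(x) = sin(9*π*x/4), the right-hand side is ∫_0^4/3 (sin(9*π*x/4)) v dx.


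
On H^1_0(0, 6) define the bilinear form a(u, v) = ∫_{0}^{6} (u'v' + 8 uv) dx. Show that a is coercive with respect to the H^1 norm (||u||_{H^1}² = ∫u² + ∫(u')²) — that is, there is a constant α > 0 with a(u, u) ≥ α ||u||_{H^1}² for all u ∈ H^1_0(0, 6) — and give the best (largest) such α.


α = 1

Coercivity of a(·,·) on H^1_0(0, 6) means a(u, u) ≥ α ||u||_{H^1}² for every u ∈ H^1_0.
The interval has length L = 6, and Poincaré/coercivity depend only on L. Here a(u, u) = ∫(u')² + (8)·∫u².
Here c = 8 ≥ 1, so a(u,u) = ∫(u')² + c∫u² ≥ ∫(u')² + ∫u² = ||u||_{H^1}², i.e. α = 1 works. No larger α is possible: a(u,u) ≥ α||u||_{H^1}² means (1−α)∫(u')² ≥ (α−c)∫u², and for the modes u_n = sin(nπ(x−x₀)/L) (x₀ the left endpoint) one has ∫u_n²/∫(u_n')² = (L/(nπ))² → 0, so a(u_n,u_n)/||u_n||_{H^1}² → 1. Hence the optimal constant is α = 1.
Therefore α = 1.


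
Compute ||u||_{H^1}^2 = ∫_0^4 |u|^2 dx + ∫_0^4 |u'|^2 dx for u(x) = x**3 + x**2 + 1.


||u||_{H^1}^2 = 142420/21

The H^1 norm (squared) on an interval (0, L) is
  ||u||_{H^1}^2 = ∫_0^L u(x)^2 dx + ∫_0^L u'(x)^2 dx.
Compute u'(x) = 3*x**2 + 2*x.
Then u(x)^2 = x**6 + 2*x**5 + x**4 + 2*x**3 + 2*x**2 + 1 and u'(x)^2 = 9*x**4 + 12*x**3 + 4*x**2.
Integrate each monomial from 0 to 4 using ∫_0^4 c·x^n dx = c·4^(n+1)/(n+1):
  ∫_0^4 u(x)^2 dx = ∫_0^4 (x^6 + 2*x^5 + x^4 + 2*x^3 + 2*x^2 + 1) dx. Term by term:
    ∫_0^4 x^6 dx = 16384/7;  ∫_0^4 2*x^5 dx = 4096/3;  ∫_0^4 x^4 dx = 1024/5;
    ∫_0^4 2*x^3 dx = 128;  ∫_0^4 2*x^2 dx = 128/3;  ∫_0^4 1 dx = 4.
  Sum: 16384/7 + 4096/3 + 1024/5 + 128 + 128/3 + 4 = 142988/35.
  ∫_0^4 u'(x)^2 dx = ∫_0^4 (9*x^4 + 12*x^3 + 4*x^2) dx. Term by term:
    ∫_0^4 9*x^4 dx = 9216/5;  ∫_0^4 12*x^3 dx = 768;  ∫_0^4 4*x^2 dx = 256/3.
  Sum: 9216/5 + 768 + 256/3 = 40448/15.
Adding: ||u||_{H^1}^2 = 142988/35 + 40448/15 = 142420/21.


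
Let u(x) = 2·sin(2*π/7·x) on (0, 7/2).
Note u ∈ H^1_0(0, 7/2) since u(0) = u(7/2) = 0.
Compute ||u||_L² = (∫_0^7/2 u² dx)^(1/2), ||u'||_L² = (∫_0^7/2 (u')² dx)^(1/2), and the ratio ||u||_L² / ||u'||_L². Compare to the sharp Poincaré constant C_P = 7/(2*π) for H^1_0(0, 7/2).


||u||_L² / ||u'||_L² = 7/(2*π) = C_P.

u(x) = 2·sin(2*π/7·x), so u'(x) = 4*π*cos(2*π*x/7)/7.
Writing u(x) = A·sin(kπx/L) with A = 2 and k = 1, use ∫_0^L sin²(kπx/L) dx = L/2 and ∫_0^L cos²(kπx/L) dx = L/2.
u² = 4·sin²(2*π/7·x) and (u')² = 16*π^2/49·cos²(2*π/7·x), and each of sin², cos² integrates to L/2 = 7/4 over (0, 7/2).
∫_0^7/2 u² dx = 7, so ||u||_L² = sqrt(7).
∫_0^7/2 (u')² dx = 4*π^2/7, so ||u'||_L² = 2*sqrt(7)*π/7.
Ratio ||u||_L² / ||u'||_L² = 7/(2*π).
Sharp Poincaré constant on H^1_0(0, 7/2) is C_P = L/π = 7/(2*π), achieved by sin(2*π/7·x).
This is the k = 1 eigenfunction (up to amplitude), so the ratio equals the sharp Poincaré constant exactly.


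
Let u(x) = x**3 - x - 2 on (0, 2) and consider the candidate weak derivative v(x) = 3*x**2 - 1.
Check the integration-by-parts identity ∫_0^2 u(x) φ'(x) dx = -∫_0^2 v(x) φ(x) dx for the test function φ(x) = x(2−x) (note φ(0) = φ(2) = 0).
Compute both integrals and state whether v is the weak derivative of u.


LHS = -52/15, RHS = -52/15. Yes, v = u' weakly.

u(x) = x**3 - x - 2, classical derivative u'(x) = 3*x**2 - 1.
φ(x) = x(2−x), so φ'(x) = 2 - 2*x.
Note φ(0) = φ(2) = 0, so the boundary term u·φ vanishes.
LHS = ∫_0^2 u(x) φ'(x) dx = ∫_0^2 (-2*x^4 + 2*x^3 + 2*x^2 + 2*x - 4) dx. Term by term:
  ∫_0^2 -2*x^4 dx = -64/5;  ∫_0^2 2*x^3 dx = 8;  ∫_0^2 2*x^2 dx = 16/3;
  ∫_0^2 2*x dx = 4;  ∫_0^2 -4 dx = -8.
Sum: -64/5 + 8 + 16/3 + 4 − 8 = -52/15.
So LHS = -52/15.
∫_0^2 v(x) φ(x) dx = ∫_0^2 (-3*x^4 + 6*x^3 + x^2 - 2*x) dx. Term by term:
  ∫_0^2 -3*x^4 dx = -96/5;  ∫_0^2 6*x^3 dx = 24;  ∫_0^2 x^2 dx = 8/3;
  ∫_0^2 -2*x dx = -4.
Sum: -96/5 + 24 + 8/3 − 4 = 52/15.
So RHS = -∫_0^2 v(x) φ(x) dx = -52/15.
LHS = RHS, so the identity holds for this test φ.
Moreover u is smooth here and v(x) = u'(x) = 3*x**2 - 1 pointwise, so the identity holds for every test function. Hence v is the weak derivative of u.


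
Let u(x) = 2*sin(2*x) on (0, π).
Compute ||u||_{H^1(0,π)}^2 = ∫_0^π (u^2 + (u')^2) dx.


||u||_{H^1(0,π)}^2 = 10*π

u'(x) = 4*cos(2*x).
Expand u² and (u')² and integrate term by term on (0, π), using: for integers n ≥ 1, ∫_0^π sin²(nx) dx = ∫_0^π cos²(nx) dx = π/2; for n ≠ n', ∫_0^π sin(nx)sin(n'x) dx = ∫_0^π cos(nx)cos(n'x) dx = 0; and by product-to-sum, ∫_0^π sin(nx)cos(n'x) dx = ½∫_0^π [sin((n+n')x) + sin((n−n')x)] dx, which is 0 when n+n' is even and 2n/(n²−n'²) when n+n' is odd (it need not vanish on (0, π)).
  u² squared terms: (2)²·∫sin(2x)² dx = 4·π/2 = 2*π.
  So ∫_0^π u² dx = 2*π.
  (u')² squared terms: (4)²·∫cos(2x)² dx = 16·π/2 = 8*π.
  So ∫_0^π (u')² dx = 8*π.
||u||_{H^1}^2 = (2*π) + (8*π) = 10*π.


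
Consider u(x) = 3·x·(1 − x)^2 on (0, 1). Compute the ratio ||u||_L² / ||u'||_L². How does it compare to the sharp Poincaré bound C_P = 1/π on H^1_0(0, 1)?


||u||_L² / ||u'||_L² = sqrt(14)/14 < C_P = 1/π.

u(x) = 3·x·(1 − x)^2, so u'(x) = 3*(x - 1)*(3*x - 1).
u(x) = 3·x·(1 − x)^2 vanishes at x = 0 and x = 1, so u ∈ H^1_0(0, 1). Differentiate via the product rule and integrate the resulting polynomials term by term.
  ∫_0^1 u² dx = ∫_0^1 (9*x^6 - 36*x^5 + 54*x^4 - 36*x^3 + 9*x^2) dx. Term by term:
    ∫_0^1 9*x^6 dx = 9/7;  ∫_0^1 -36*x^5 dx = -6;  ∫_0^1 54*x^4 dx = 54/5;
    ∫_0^1 -36*x^3 dx = -9;  ∫_0^1 9*x^2 dx = 3.
  Sum: 9/7 − 6 + 54/5 − 9 + 3 = 3/35.
  ∫_0^1 (u')² dx = ∫_0^1 (81*x^4 - 216*x^3 + 198*x^2 - 72*x + 9) dx. Term by term:
    ∫_0^1 81*x^4 dx = 81/5;  ∫_0^1 -216*x^3 dx = -54;  ∫_0^1 198*x^2 dx = 66;
    ∫_0^1 -72*x dx = -36;  ∫_0^1 9 dx = 9.
  Sum: 81/5 − 54 + 66 − 36 + 9 = 6/5.
∫_0^1 u² dx = 3/35, so ||u||_L² = sqrt(105)/35.
∫_0^1 (u')² dx = 6/5, so ||u'||_L² = sqrt(30)/5.
Ratio ||u||_L² / ||u'||_L² = sqrt(14)/14.
Sharp Poincaré constant on H^1_0(0, 1) is C_P = L/π = 1/π, achieved by sin(π·x).
A polynomial bump cannot attain the sharp Poincaré constant (only the first sine eigenfunction does), so the ratio is strictly less than C_P, consistent with ||u||_L² ≤ C_P ||u'||_L².


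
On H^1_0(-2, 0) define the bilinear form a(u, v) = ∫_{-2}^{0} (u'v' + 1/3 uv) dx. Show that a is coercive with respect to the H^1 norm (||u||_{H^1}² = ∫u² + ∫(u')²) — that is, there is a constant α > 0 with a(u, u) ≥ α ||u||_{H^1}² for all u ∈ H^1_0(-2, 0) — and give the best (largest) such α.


α = (4/3 + π^2)/(4 + π^2)

Coercivity of a(·,·) on H^1_0(-2, 0) means a(u, u) ≥ α ||u||_{H^1}² for every u ∈ H^1_0.
The interval has length L = 2, and Poincaré/coercivity depend only on L. Here a(u, u) = ∫(u')² + (1/3)·∫u².
Here 0 < c = 1/3 < 1. The condition a(u,u) ≥ α||u||_{H^1}² reads (1−α)∫(u')² ≥ (α−c)∫u². Any admissible α is ≤ 1 (rapidly oscillating u have ∫u²/∫(u')² → 0), and α = 1 would force 0 ≥ (1−c)∫u², impossible since c < 1; so 1−α > 0. By the sharp Poincaré inequality on H^1_0 of an interval of length L, ∫(u')² ≥ (π/L)²∫u² with equality for the first sine mode sin(π(x−x₀)/L) (x₀ the left endpoint), so the inequality holds for all u iff (1−α)(π/L)² ≥ α − c, i.e. α ≤ ((π/L)² + c)/((π/L)² + 1) = (1 + c(L/π)²)/(1 + (L/π)²). With (π/L)² = π^2/4 and c = 1/3, the largest admissible constant is α = ((π/L)² + c)/((π/L)² + 1).
Simplifying, α = (4/3 + π^2)/(4 + π^2).


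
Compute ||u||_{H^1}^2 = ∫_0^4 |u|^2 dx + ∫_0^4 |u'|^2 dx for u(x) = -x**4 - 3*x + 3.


||u||_{H^1}^2 = 22396328/315

The H^1 norm (squared) on an interval (0, L) is
  ||u||_{H^1}^2 = ∫_0^L u(x)^2 dx + ∫_0^L u'(x)^2 dx.
Compute u'(x) = -4*x**3 - 3.
Then u(x)^2 = x**8 + 6*x**5 - 6*x**4 + 9*x**2 - 18*x + 9 and u'(x)^2 = 16*x**6 + 24*x**3 + 9.
Integrate each monomial from 0 to 4 using ∫_0^4 c·x^n dx = c·4^(n+1)/(n+1):
  ∫_0^4 u(x)^2 dx = ∫_0^4 (x^8 + 6*x^5 - 6*x^4 + 9*x^2 - 18*x + 9) dx. Term by term:
    ∫_0^4 x^8 dx = 262144/9;  ∫_0^4 6*x^5 dx = 4096;  ∫_0^4 -6*x^4 dx = -6144/5;
    ∫_0^4 9*x^2 dx = 192;  ∫_0^4 -18*x dx = -144;  ∫_0^4 9 dx = 36.
  Sum: 262144/9 + 4096 − 6144/5 + 192 − 144 + 36 = 1443524/45.
  ∫_0^4 u'(x)^2 dx = ∫_0^4 (16*x^6 + 24*x^3 + 9) dx. Term by term:
    ∫_0^4 16*x^6 dx = 262144/7;  ∫_0^4 24*x^3 dx = 1536;  ∫_0^4 9 dx = 36.
  Sum: 262144/7 + 1536 + 36 = 273148/7.
Adding: ||u||_{H^1}^2 = 1443524/45 + 273148/7 = 22396328/315.


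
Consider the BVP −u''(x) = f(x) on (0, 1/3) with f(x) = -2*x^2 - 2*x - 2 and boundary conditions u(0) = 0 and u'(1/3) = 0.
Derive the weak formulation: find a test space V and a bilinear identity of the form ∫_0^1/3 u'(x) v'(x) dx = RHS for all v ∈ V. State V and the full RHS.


V = {v ∈ H^1(0, 1/3) : v(0) = 0} (test functions vanish at x = 0 where u is specified); weak form: ∫_0^1/3 u'v' dx = ∫_0^1/3 (-2*x^2 - 2*x - 2) v dx for all v ∈ V.

Multiply both sides by a test function v and integrate from 0 to 1/3:
  ∫_0^1/3 −u''(x) v(x) dx = ∫_0^1/3 f(x) v(x) dx.
Integrate the LHS by parts once:
  ∫_0^1/3 −u'' v dx = −[u'(x) v(x)]_0^1/3 + ∫_0^1/3 u'(x) v'(x) dx.
Thus ∫_0^1/3 u'(x) v'(x) dx = ∫_0^1/3 f(x) v(x) dx + [u'(x) v(x)]_0^1/3.
Choose V so that boundary terms are either known or forced to vanish.
Mixed BC: u(0) = 0 (Dirichlet) and u'(1/3) = 0 (Neumann). Define V = {v ∈ H^1(0, 1/3) : v(0) = 0}. Then [u' v]_0^1/3 = u'(1/3)·v(1/3) − u'(0)·0 = 0.
Weak formulation: find u (satisfying any essential BC) such that ∫_0^1/3 u'(x) v'(x) dx = ∫_0^1/3 f v dx for all v ∈ V (Dirichlet at 0 absorbed into V; the Neumann datum at x = 1/3 is zero, so no boundary term remains).
Substituting f(x) = -2*x^2 - 2*x - 2, the right-hand side is ∫_0^1/3 (-2*x^2 - 2*x - 2) v dx.


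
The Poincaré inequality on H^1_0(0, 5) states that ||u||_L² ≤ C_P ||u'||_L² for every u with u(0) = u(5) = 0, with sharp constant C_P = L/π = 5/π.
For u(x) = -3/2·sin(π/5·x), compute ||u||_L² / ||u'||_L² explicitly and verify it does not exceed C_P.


||u||_L² / ||u'||_L² = 5/π = C_P.

u(x) = -3/2·sin(π/5·x), so u'(x) = -3*π*cos(π*x/5)/10.
Writing u(x) = A·sin(kπx/L) with A = -3/2 and k = 1, use ∫_0^L sin²(kπx/L) dx = L/2 and ∫_0^L cos²(kπx/L) dx = L/2.
u² = 9/4·sin²(π/5·x) and (u')² = 9*π^2/100·cos²(π/5·x), and each of sin², cos² integrates to L/2 = 5/2 over (0, 5).
∫_0^5 u² dx = 45/8, so ||u||_L² = 3*sqrt(10)/4.
∫_0^5 (u')² dx = 9*π^2/40, so ||u'||_L² = 3*sqrt(10)*π/20.
Ratio ||u||_L² / ||u'||_L² = 5/π.
Sharp Poincaré constant on H^1_0(0, 5) is C_P = L/π = 5/π, achieved by sin(π/5·x).
This is the k = 1 eigenfunction (up to amplitude), so the ratio equals the sharp Poincaré constant exactly.


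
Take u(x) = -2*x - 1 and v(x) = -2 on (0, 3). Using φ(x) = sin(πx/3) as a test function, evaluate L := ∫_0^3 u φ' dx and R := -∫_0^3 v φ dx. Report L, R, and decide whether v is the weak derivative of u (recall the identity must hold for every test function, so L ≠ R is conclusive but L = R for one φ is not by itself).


LHS = 12/π, RHS = 12/π. Yes, v = u' weakly.

u(x) = -2*x - 1, classical derivative u'(x) = -2.
φ(x) = sin(πx/3), so φ'(x) = π*cos(π*x/3)/3.
Note φ(0) = φ(3) = 0, so the boundary term u·φ vanishes.
LHS = ∫_0^3 u(x) φ'(x) dx = ∫_0^3 (-2*π*x*cos(π*x/3)/3 - π*cos(π*x/3)/3) dx. Term by term:
  ∫_0^3 -π*cos(π*x/3)/3 dx = 0;  ∫_0^3 -2*π*x*cos(π*x/3)/3 dx = 12/π.
Sum: 0 + 12/π = 12/π.
So LHS = 12/π.
∫_0^3 v(x) φ(x) dx = ∫_0^3 (-2*sin(π*x/3)) dx. Term by term:
  ∫_0^3 -2*sin(π*x/3) dx = -12/π.
So RHS = -∫_0^3 v(x) φ(x) dx = 12/π.
LHS = RHS, so the identity holds for this test φ.
Moreover u is smooth here and v(x) = u'(x) = -2 pointwise, so the identity holds for every test function. Hence v is the weak derivative of u.


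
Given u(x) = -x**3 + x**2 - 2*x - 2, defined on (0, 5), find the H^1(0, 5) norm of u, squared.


||u||_{H^1}^2 = 284215/21

The H^1 norm (squared) on an interval (0, L) is
  ||u||_{H^1}^2 = ∫_0^L u(x)^2 dx + ∫_0^L u'(x)^2 dx.
Compute u'(x) = -3*x**2 + 2*x - 2.
Then u(x)^2 = x**6 - 2*x**5 + 5*x**4 + 8*x + 4 and u'(x)^2 = 9*x**4 - 12*x**3 + 16*x**2 - 8*x + 4.
Integrate each monomial from 0 to 5 using ∫_0^5 c·x^n dx = c·5^(n+1)/(n+1):
  ∫_0^5 u(x)^2 dx = ∫_0^5 (x^6 - 2*x^5 + 5*x^4 + 8*x + 4) dx. Term by term:
    ∫_0^5 x^6 dx = 78125/7;  ∫_0^5 -2*x^5 dx = -15625/3;  ∫_0^5 5*x^4 dx = 3125;
    ∫_0^5 8*x dx = 100;  ∫_0^5 4 dx = 20.
  Sum: 78125/7 − 15625/3 + 3125 + 100 + 20 = 193145/21.
  ∫_0^5 u'(x)^2 dx = ∫_0^5 (9*x^4 - 12*x^3 + 16*x^2 - 8*x + 4) dx. Term by term:
    ∫_0^5 9*x^4 dx = 5625;  ∫_0^5 -12*x^3 dx = -1875;  ∫_0^5 16*x^2 dx = 2000/3;
    ∫_0^5 -8*x dx = -100;  ∫_0^5 4 dx = 20.
  Sum: 5625 − 1875 + 2000/3 − 100 + 20 = 13010/3.
Adding: ||u||_{H^1}^2 = 193145/21 + 13010/3 = 284215/21.


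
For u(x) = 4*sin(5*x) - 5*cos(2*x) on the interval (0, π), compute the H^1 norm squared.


||u||_{H^1(0,π)}^2 = -2000/21 + 541*π/2

u'(x) = 10*sin(2*x) + 20*cos(5*x).
Expand u² and (u')² and integrate term by term on (0, π), using: for integers n ≥ 1, ∫_0^π sin²(nx) dx = ∫_0^π cos²(nx) dx = π/2; for n ≠ n', ∫_0^π sin(nx)sin(n'x) dx = ∫_0^π cos(nx)cos(n'x) dx = 0; and by product-to-sum, ∫_0^π sin(nx)cos(n'x) dx = ½∫_0^π [sin((n+n')x) + sin((n−n')x)] dx, which is 0 when n+n' is even and 2n/(n²−n'²) when n+n' is odd (it need not vanish on (0, π)).
  u² squared terms: (-5)²·∫cos(2x)² dx = 25·π/2 = 25*π/2;  (4)²·∫sin(5x)² dx = 16·π/2 = 8*π.
  u² cross terms: 2·(-5)·(4)·∫cos(2x)·sin(5x) dx = -40·(10/21) = -400/21.
  So ∫_0^π u² dx = 25*π/2 + 8*π − 400/21 = -400/21 + 41*π/2.
  (u')² squared terms: (10)²·∫sin(2x)² dx = 100·π/2 = 50*π;  (20)²·∫cos(5x)² dx = 400·π/2 = 200*π.
  (u')² cross terms: 2·(10)·(20)·∫sin(2x)·cos(5x) dx = 400·(-4/21) = -1600/21.
  So ∫_0^π (u')² dx = 50*π + 200*π − 1600/21 = -1600/21 + 250*π.
||u||_{H^1}^2 = (-400/21 + 41*π/2) + (-1600/21 + 250*π) = -2000/21 + 541*π/2.


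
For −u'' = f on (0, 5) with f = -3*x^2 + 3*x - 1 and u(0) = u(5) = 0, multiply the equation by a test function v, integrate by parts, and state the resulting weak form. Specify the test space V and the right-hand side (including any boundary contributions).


V = H^1_0(0, 5) (so v(0) = v(5) = 0); weak form: ∫_0^5 u'v' dx = ∫_0^5 (-3*x^2 + 3*x - 1) v dx for all v ∈ V.

Multiply both sides by a test function v and integrate from 0 to 5:
  ∫_0^5 −u''(x) v(x) dx = ∫_0^5 f(x) v(x) dx.
Integrate the LHS by parts once:
  ∫_0^5 −u'' v dx = −[u'(x) v(x)]_0^5 + ∫_0^5 u'(x) v'(x) dx.
Thus ∫_0^5 u'(x) v'(x) dx = ∫_0^5 f(x) v(x) dx + [u'(x) v(x)]_0^5.
Choose V so that boundary terms are either known or forced to vanish.
u is Dirichlet: u(0) = u(5) = 0. Let V = H^1_0(0, 5); then v(0) = v(5) = 0, and [u' v]_0^5 = 0.
Weak formulation: find u (satisfying any essential BC) such that ∫_0^5 u'(x) v'(x) dx = ∫_0^5 f v dx for all v ∈ V.
Substituting f(x) = -3*x^2 + 3*x - 1, the right-hand side is ∫_0^5 (-3*x^2 + 3*x - 1) v dx.


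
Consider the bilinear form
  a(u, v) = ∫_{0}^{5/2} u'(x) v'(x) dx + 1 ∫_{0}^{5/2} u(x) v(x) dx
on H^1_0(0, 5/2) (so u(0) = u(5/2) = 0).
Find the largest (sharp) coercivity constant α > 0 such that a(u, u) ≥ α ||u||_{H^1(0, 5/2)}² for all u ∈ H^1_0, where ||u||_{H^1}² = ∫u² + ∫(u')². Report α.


α = 1

Coercivity of a(·,·) on H^1_0(0, 5/2) means a(u, u) ≥ α ||u||_{H^1}² for every u ∈ H^1_0.
The interval has length L = 5/2, and Poincaré/coercivity depend only on L. Here a(u, u) = ∫(u')² + (1)·∫u².
Here c = 1 ≥ 1, so a(u,u) = ∫(u')² + c∫u² ≥ ∫(u')² + ∫u² = ||u||_{H^1}², i.e. α = 1 works. No larger α is possible: a(u,u) ≥ α||u||_{H^1}² means (1−α)∫(u')² ≥ (α−c)∫u², and for the modes u_n = sin(nπ(x−x₀)/L) (x₀ the left endpoint) one has ∫u_n²/∫(u_n')² = (L/(nπ))² → 0, so a(u_n,u_n)/||u_n||_{H^1}² → 1. Hence the optimal constant is α = 1.
Therefore α = 1.


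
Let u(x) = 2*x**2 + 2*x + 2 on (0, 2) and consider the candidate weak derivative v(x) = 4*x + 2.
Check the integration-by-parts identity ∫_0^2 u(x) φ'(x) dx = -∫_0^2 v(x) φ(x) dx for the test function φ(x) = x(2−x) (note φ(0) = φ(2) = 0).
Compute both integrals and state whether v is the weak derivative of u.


LHS = -8, RHS = -8. Yes, v = u' weakly.

u(x) = 2*x**2 + 2*x + 2, classical derivative u'(x) = 4*x + 2.
φ(x) = x(2−x), so φ'(x) = 2 - 2*x.
Note φ(0) = φ(2) = 0, so the boundary term u·φ vanishes.
LHS = ∫_0^2 u(x) φ'(x) dx = ∫_0^2 (4 - 4*x^3) dx. Term by term:
  ∫_0^2 -4*x^3 dx = -16;  ∫_0^2 4 dx = 8.
Sum: -16 + 8 = -8.
So LHS = -8.
∫_0^2 v(x) φ(x) dx = ∫_0^2 (-4*x^3 + 6*x^2 + 4*x) dx. Term by term:
  ∫_0^2 -4*x^3 dx = -16;  ∫_0^2 6*x^2 dx = 16;  ∫_0^2 4*x dx = 8.
Sum: -16 + 16 + 8 = 8.
So RHS = -∫_0^2 v(x) φ(x) dx = -8.
LHS = RHS, so the identity holds for this test φ.
Moreover u is smooth here and v(x) = u'(x) = 4*x + 2 pointwise, so the identity holds for every test function. Hence v is the weak derivative of u.


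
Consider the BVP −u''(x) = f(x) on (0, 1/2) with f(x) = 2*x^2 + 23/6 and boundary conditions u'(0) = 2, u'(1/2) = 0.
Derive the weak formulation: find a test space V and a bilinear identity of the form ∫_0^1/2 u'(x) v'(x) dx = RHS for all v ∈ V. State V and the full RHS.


V = H^1(0, 1/2) (v unrestricted at boundary; u is determined up to an additive constant); weak form: ∫_0^1/2 u'v' dx = ∫_0^1/2 (2*x^2 + 23/6) v dx − 2·v(0) for all v ∈ V.

Multiply both sides by a test function v and integrate from 0 to 1/2:
  ∫_0^1/2 −u''(x) v(x) dx = ∫_0^1/2 f(x) v(x) dx.
Integrate the LHS by parts once:
  ∫_0^1/2 −u'' v dx = −[u'(x) v(x)]_0^1/2 + ∫_0^1/2 u'(x) v'(x) dx.
Thus ∫_0^1/2 u'(x) v'(x) dx = ∫_0^1/2 f(x) v(x) dx + [u'(x) v(x)]_0^1/2.
Choose V so that boundary terms are either known or forced to vanish.
u has inhomogeneous Neumann u'(0) = 2, u'(1/2) = 0. [u' v]_0^1/2 = (0)·v(1/2) − (2)·v(0) = − 2·v(0). Take V = H^1(0, 1/2); boundary term becomes part of RHS.
Weak formulation: find u (satisfying any essential BC) such that ∫_0^1/2 u'(x) v'(x) dx = ∫_0^1/2 f v dx − 2·v(0) for all v ∈ V (Neumann data are natural BCs: they enter the RHS as boundary terms).
Substituting f(x) = 2*x^2 + 23/6, the right-hand side is ∫_0^1/2 (2*x^2 + 23/6) v dx − 2·v(0).
Compatibility check (pure Neumann): taking v ≡ 1 ∈ V gives 0 = ∫_0^1/2 f dx + (0) − (2), i.e. ∫_0^1/2 f dx must equal u'(0) − u'(1/2) = 2. Indeed ∫_0^1/2 (2*x^2 + 23/6) dx = 2, so the data are compatible. The solution is then unique only up to an additive constant (fix it e.g. by requiring ∫_0^1/2 u dx = 0).


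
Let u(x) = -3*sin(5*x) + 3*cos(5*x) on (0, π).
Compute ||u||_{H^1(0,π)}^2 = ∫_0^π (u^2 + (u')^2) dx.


||u||_{H^1(0,π)}^2 = 234*π

u'(x) = -15*sin(5*x) - 15*cos(5*x).
Expand u² and (u')² and integrate term by term on (0, π), using: for integers n ≥ 1, ∫_0^π sin²(nx) dx = ∫_0^π cos²(nx) dx = π/2; for n ≠ n', ∫_0^π sin(nx)sin(n'x) dx = ∫_0^π cos(nx)cos(n'x) dx = 0; and by product-to-sum, ∫_0^π sin(nx)cos(n'x) dx = ½∫_0^π [sin((n+n')x) + sin((n−n')x)] dx, which is 0 when n+n' is even and 2n/(n²−n'²) when n+n' is odd (it need not vanish on (0, π)).
  u² squared terms: (-3)²·∫sin(5x)² dx = 9·π/2 = 9*π/2;  (3)²·∫cos(5x)² dx = 9·π/2 = 9*π/2.
  u² cross terms: 2·(-3)·(3)·∫sin(5x)·cos(5x) dx = -18·(0) = 0.
  So ∫_0^π u² dx = 9*π/2 + 9*π/2 + 0 = 9*π.
  (u')² squared terms: (-15)²·∫cos(5x)² dx = 225·π/2 = 225*π/2;  (-15)²·∫sin(5x)² dx = 225·π/2 = 225*π/2.
  (u')² cross terms: 2·(-15)·(-15)·∫cos(5x)·sin(5x) dx = 450·(0) = 0.
  So ∫_0^π (u')² dx = 225*π/2 + 225*π/2 + 0 = 225*π.
||u||_{H^1}^2 = (9*π) + (225*π) = 234*π.


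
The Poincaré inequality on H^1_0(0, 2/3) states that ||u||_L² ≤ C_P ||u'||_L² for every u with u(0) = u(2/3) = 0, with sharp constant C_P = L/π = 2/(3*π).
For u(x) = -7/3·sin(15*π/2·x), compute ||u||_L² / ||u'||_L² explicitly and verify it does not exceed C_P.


||u||_L² / ||u'||_L² = 2/(15*π) < C_P = 2/(3*π).

u(x) = -7/3·sin(15*π/2·x), so u'(x) = -35*π*cos(15*π*x/2)/2.
Writing u(x) = A·sin(kπx/L) with A = -7/3 and k = 5, use ∫_0^L sin²(kπx/L) dx = L/2 and ∫_0^L cos²(kπx/L) dx = L/2.
u² = 49/9·sin²(15*π/2·x) and (u')² = 1225*π^2/4·cos²(15*π/2·x), and each of sin², cos² integrates to L/2 = 1/3 over (0, 2/3).
∫_0^2/3 u² dx = 49/27, so ||u||_L² = 7*sqrt(3)/9.
∫_0^2/3 (u')² dx = 1225*π^2/12, so ||u'||_L² = 35*sqrt(3)*π/6.
Ratio ||u||_L² / ||u'||_L² = 2/(15*π).
Sharp Poincaré constant on H^1_0(0, 2/3) is C_P = L/π = 2/(3*π), achieved by sin(3*π/2·x).
This is the k = 5 harmonic; the ratio L/(kπ) is strictly less than C_P = L/π, consistent with the sharp inequality ||u||_L² ≤ C_P ||u'||_L².


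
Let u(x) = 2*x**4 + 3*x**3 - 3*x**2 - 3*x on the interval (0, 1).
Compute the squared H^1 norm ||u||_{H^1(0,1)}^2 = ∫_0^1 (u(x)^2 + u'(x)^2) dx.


||u||_{H^1}^2 = 4523/315

The H^1 norm (squared) on an interval (0, L) is
  ||u||_{H^1}^2 = ∫_0^L u(x)^2 dx + ∫_0^L u'(x)^2 dx.
Compute u'(x) = 8*x**3 + 9*x**2 - 6*x - 3.
Then u(x)^2 = 4*x**8 + 12*x**7 - 3*x**6 - 30*x**5 - 9*x**4 + 18*x**3 + 9*x**2 and u'(x)^2 = 64*x**6 + 144*x**5 - 15*x**4 - 156*x**3 - 18*x**2 + 36*x + 9.
Integrate each monomial from 0 to 1 using ∫_0^1 c·x^n dx = c·1^(n+1)/(n+1):
  ∫_0^1 u(x)^2 dx = ∫_0^1 (4*x^8 + 12*x^7 - 3*x^6 - 30*x^5 - 9*x^4 + 18*x^3 + 9*x^2) dx. Term by term:
    ∫_0^1 4*x^8 dx = 4/9;  ∫_0^1 12*x^7 dx = 3/2;  ∫_0^1 -3*x^6 dx = -3/7;
    ∫_0^1 -30*x^5 dx = -5;  ∫_0^1 -9*x^4 dx = -9/5;  ∫_0^1 18*x^3 dx = 9/2;
    ∫_0^1 9*x^2 dx = 3.
  Sum: 4/9 + 3/2 − 3/7 − 5 − 9/5 + 9/2 + 3 = 698/315.
  ∫_0^1 u'(x)^2 dx = ∫_0^1 (64*x^6 + 144*x^5 - 15*x^4 - 156*x^3 - 18*x^2 + 36*x + 9) dx. Term by term:
    ∫_0^1 64*x^6 dx = 64/7;  ∫_0^1 144*x^5 dx = 24;  ∫_0^1 -15*x^4 dx = -3;
    ∫_0^1 -156*x^3 dx = -39;  ∫_0^1 -18*x^2 dx = -6;  ∫_0^1 36*x dx = 18;
    ∫_0^1 9 dx = 9.
  Sum: 64/7 + 24 − 3 − 39 − 6 + 18 + 9 = 85/7.
Adding: ||u||_{H^1}^2 = 698/315 + 85/7 = 4523/315.


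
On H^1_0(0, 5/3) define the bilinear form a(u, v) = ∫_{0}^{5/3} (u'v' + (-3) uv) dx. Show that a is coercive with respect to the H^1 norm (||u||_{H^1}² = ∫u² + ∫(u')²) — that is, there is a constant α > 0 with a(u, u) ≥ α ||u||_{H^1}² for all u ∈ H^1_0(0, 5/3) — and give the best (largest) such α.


α = 3*(-25 + 3*π^2)/(25 + 9*π^2)

Coercivity of a(·,·) on H^1_0(0, 5/3) means a(u, u) ≥ α ||u||_{H^1}² for every u ∈ H^1_0.
The interval has length L = 5/3, and Poincaré/coercivity depend only on L. Here a(u, u) = ∫(u')² + (-3)·∫u².
Here c = -3 < 0 with |c| < (π/L)² = 9*π^2/25, so coercivity still holds. The condition a(u,u) ≥ α||u||_{H^1}² reads (1−α)∫(u')² ≥ (α−c)∫u². Any admissible α is ≤ 1 (rapidly oscillating u have ∫u²/∫(u')² → 0), and α = 1 would force 0 ≥ (1−c)∫u², impossible since c < 1; so 1−α > 0. By the sharp Poincaré inequality on H^1_0 of an interval of length L, ∫(u')² ≥ (π/L)²∫u² with equality for the first sine mode sin(π(x−x₀)/L) (x₀ the left endpoint), so the inequality holds for all u iff (1−α)(π/L)² ≥ α − c, i.e. α ≤ ((π/L)² + c)/((π/L)² + 1) = (1 + c(L/π)²)/(1 + (L/π)²). (Direct route, valid since c ≤ 0: Poincaré gives c∫u² ≥ c(L/π)²∫(u')², so a(u,u) ≥ (1 + c(L/π)²)∫(u')², while ||u||_{H^1}² ≤ (1 + (L/π)²)∫(u')²; dividing yields the same α.) With (π/L)² = 9*π^2/25 and c = -3, the largest admissible constant is α = ((π/L)² + c)/((π/L)² + 1).
Simplifying, α = 3*(-25 + 3*π^2)/(25 + 9*π^2).


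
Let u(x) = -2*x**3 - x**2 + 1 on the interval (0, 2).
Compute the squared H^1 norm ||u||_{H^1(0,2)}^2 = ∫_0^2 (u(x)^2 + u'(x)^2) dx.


||u||_{H^1}^2 = 15398/35

The H^1 norm (squared) on an interval (0, L) is
  ||u||_{H^1}^2 = ∫_0^L u(x)^2 dx + ∫_0^L u'(x)^2 dx.
Compute u'(x) = -6*x**2 - 2*x.
Then u(x)^2 = 4*x**6 + 4*x**5 + x**4 - 4*x**3 - 2*x**2 + 1 and u'(x)^2 = 36*x**4 + 24*x**3 + 4*x**2.
Integrate each monomial from 0 to 2 using ∫_0^2 c·x^n dx = c·2^(n+1)/(n+1):
  ∫_0^2 u(x)^2 dx = ∫_0^2 (4*x^6 + 4*x^5 + x^4 - 4*x^3 - 2*x^2 + 1) dx. Term by term:
    ∫_0^2 4*x^6 dx = 512/7;  ∫_0^2 4*x^5 dx = 128/3;  ∫_0^2 x^4 dx = 32/5;
    ∫_0^2 -4*x^3 dx = -16;  ∫_0^2 -2*x^2 dx = -16/3;  ∫_0^2 1 dx = 2.
  Sum: 512/7 + 128/3 + 32/5 − 16 − 16/3 + 2 = 10802/105.
  ∫_0^2 u'(x)^2 dx = ∫_0^2 (36*x^4 + 24*x^3 + 4*x^2) dx. Term by term:
    ∫_0^2 36*x^4 dx = 1152/5;  ∫_0^2 24*x^3 dx = 96;  ∫_0^2 4*x^2 dx = 32/3.
  Sum: 1152/5 + 96 + 32/3 = 5056/15.
Adding: ||u||_{H^1}^2 = 10802/105 + 5056/15 = 15398/35.


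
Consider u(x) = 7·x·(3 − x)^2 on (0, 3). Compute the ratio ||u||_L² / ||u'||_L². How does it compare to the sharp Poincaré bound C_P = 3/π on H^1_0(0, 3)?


||u||_L² / ||u'||_L² = 3*sqrt(14)/14 < C_P = 3/π.

u(x) = 7·x·(3 − x)^2, so u'(x) = 21*(x - 3)*(x - 1).
u(x) = 7·x·(3 − x)^2 vanishes at x = 0 and x = 3, so u ∈ H^1_0(0, 3). Differentiate via the product rule and integrate the resulting polynomials term by term.
  ∫_0^3 u² dx = ∫_0^3 (49*x^6 - 588*x^5 + 2646*x^4 - 5292*x^3 + 3969*x^2) dx. Term by term:
    ∫_0^3 49*x^6 dx = 15309;  ∫_0^3 -588*x^5 dx = -71442;  ∫_0^3 2646*x^4 dx = 642978/5;
    ∫_0^3 -5292*x^3 dx = -107163;  ∫_0^3 3969*x^2 dx = 35721.
  Sum: 15309 − 71442 + 642978/5 − 107163 + 35721 = 5103/5.
  ∫_0^3 (u')² dx = ∫_0^3 (441*x^4 - 3528*x^3 + 9702*x^2 - 10584*x + 3969) dx. Term by term:
    ∫_0^3 441*x^4 dx = 107163/5;  ∫_0^3 -3528*x^3 dx = -71442;  ∫_0^3 9702*x^2 dx = 87318;
    ∫_0^3 -10584*x dx = -47628;  ∫_0^3 3969 dx = 11907.
  Sum: 107163/5 − 71442 + 87318 − 47628 + 11907 = 7938/5.
∫_0^3 u² dx = 5103/5, so ||u||_L² = 27*sqrt(35)/5.
∫_0^3 (u')² dx = 7938/5, so ||u'||_L² = 63*sqrt(10)/5.
Ratio ||u||_L² / ||u'||_L² = 3*sqrt(14)/14.
Sharp Poincaré constant on H^1_0(0, 3) is C_P = L/π = 3/π, achieved by sin(π/3·x).
A polynomial bump cannot attain the sharp Poincaré constant (only the first sine eigenfunction does), so the ratio is strictly less than C_P, consistent with ||u||_L² ≤ C_P ||u'||_L².


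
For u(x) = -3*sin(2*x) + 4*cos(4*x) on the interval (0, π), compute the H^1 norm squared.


||u||_{H^1(0,π)}^2 = 317*π/2

u'(x) = -16*sin(4*x) - 6*cos(2*x).
Expand u² and (u')² and integrate term by term on (0, π), using: for integers n ≥ 1, ∫_0^π sin²(nx) dx = ∫_0^π cos²(nx) dx = π/2; for n ≠ n', ∫_0^π sin(nx)sin(n'x) dx = ∫_0^π cos(nx)cos(n'x) dx = 0; and by product-to-sum, ∫_0^π sin(nx)cos(n'x) dx = ½∫_0^π [sin((n+n')x) + sin((n−n')x)] dx, which is 0 when n+n' is even and 2n/(n²−n'²) when n+n' is odd (it need not vanish on (0, π)).
  u² squared terms: (-3)²·∫sin(2x)² dx = 9·π/2 = 9*π/2;  (4)²·∫cos(4x)² dx = 16·π/2 = 8*π.
  u² cross terms: 2·(-3)·(4)·∫sin(2x)·cos(4x) dx = -24·(0) = 0.
  So ∫_0^π u² dx = 9*π/2 + 8*π + 0 = 25*π/2.
  (u')² squared terms: (-16)²·∫sin(4x)² dx = 256·π/2 = 128*π;  (-6)²·∫cos(2x)² dx = 36·π/2 = 18*π.
  (u')² cross terms: 2·(-16)·(-6)·∫sin(4x)·cos(2x) dx = 192·(0) = 0.
  So ∫_0^π (u')² dx = 128*π + 18*π + 0 = 146*π.
||u||_{H^1}^2 = (25*π/2) + (146*π) = 317*π/2.
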